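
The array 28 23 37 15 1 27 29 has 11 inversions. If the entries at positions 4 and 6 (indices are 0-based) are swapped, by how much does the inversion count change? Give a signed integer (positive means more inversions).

+3

Positions 4 and 6 hold 1 and 29; after swapping, the array is [28, 23, 37, 15, 29, 27, 1].
Sweep left to right; for each value list the smaller values that follow it:
28: 4
23: 2
37: 4
15: 1
29: 2
27: 1
1: 0
Sum: 4 + 2 + 4 + 1 + 2 + 1 + 0 = 14
Change: 14 − 11 = +3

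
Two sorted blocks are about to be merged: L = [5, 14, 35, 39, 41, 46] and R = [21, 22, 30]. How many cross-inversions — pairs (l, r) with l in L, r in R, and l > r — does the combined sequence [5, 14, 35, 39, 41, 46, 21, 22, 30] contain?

12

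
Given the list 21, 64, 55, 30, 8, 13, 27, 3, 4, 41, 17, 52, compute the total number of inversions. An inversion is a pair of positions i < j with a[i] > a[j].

Element-by-element contributions:
21: 5
64: 10
55: 9
30: 6
8: 2
13: 2
27: 3
3: 0
4: 0
41: 1
17: 0
52: 0
Sum: 5 + 10 + 9 + 6 + 2 + 2 + 3 + 0 + 0 + 1 + 0 + 0 = 38

38 out-of-order pairs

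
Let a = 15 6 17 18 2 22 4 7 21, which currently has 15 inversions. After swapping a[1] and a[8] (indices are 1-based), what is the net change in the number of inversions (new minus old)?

-1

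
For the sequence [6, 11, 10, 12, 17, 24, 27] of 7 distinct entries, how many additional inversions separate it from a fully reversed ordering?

Maximum inversions for 7 distinct elements is C(7, 2) = 7·6/2 = 21.
Current inversions — for each element, count later smaller elements:
6: 0
11: 1
10: 0
12: 0
17: 0
24: 0
27: 0
Current total: 0 + 1 + 0 + 0 + 0 + 0 + 0 = 1
Shortfall: 21 − 1 = 20

20 inversions short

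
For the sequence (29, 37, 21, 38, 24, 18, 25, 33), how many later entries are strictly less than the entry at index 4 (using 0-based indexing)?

The element at index 4 is 24.
Elements after it: 18, 25, 33
Those smaller than 24: 18

1 such element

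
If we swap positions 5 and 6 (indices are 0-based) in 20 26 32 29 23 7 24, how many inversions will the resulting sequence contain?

13

Positions 5 and 6 hold 7 and 24; after swapping, the array is [20, 26, 32, 29, 23, 24, 7].
For each element, count later entries that are smaller:
20: 1
26: 3
32: 4
29: 3
23: 1
24: 1
7: 0
Sum: 1 + 3 + 4 + 3 + 1 + 1 + 0 = 13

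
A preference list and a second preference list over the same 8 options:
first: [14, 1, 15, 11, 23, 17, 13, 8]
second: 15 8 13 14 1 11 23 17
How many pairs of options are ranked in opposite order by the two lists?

13 pairs

Assign each item its position (1..8) in the first ordering, then rewrite the second ordering as that position sequence:
positions: 14→1, 1→2, 15→3, 11→4, 23→5, 17→6, 13→7, 8→8
second ordering as positions: [3, 8, 7, 1, 2, 4, 5, 6]
Discordant pairs = inversions in this position sequence.
3: 1, 2 → 2
8: 7, 1, 2, 4, 5, 6 → 6
7: 1, 2, 4, 5, 6 → 5
1: 0
2: 0
4: 0
5: 0
6: 0
Total: 2 + 6 + 5 + 0 + 0 + 0 + 0 + 0 = 13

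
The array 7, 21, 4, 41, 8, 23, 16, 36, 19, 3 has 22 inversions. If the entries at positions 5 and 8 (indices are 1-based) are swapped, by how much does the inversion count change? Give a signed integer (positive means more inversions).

Positions 5 and 8 hold 8 and 36; after swapping, the array is [7, 21, 4, 41, 36, 23, 16, 8, 19, 3].
For each element, count later entries that are smaller:
7: 2
21: 5
4: 1
41: 6
36: 5
23: 4
16: 2
8: 1
19: 1
3: 0
Sum: 2 + 5 + 1 + 6 + 5 + 4 + 2 + 1 + 1 + 0 = 27
Change: 27 − 22 = +5

+5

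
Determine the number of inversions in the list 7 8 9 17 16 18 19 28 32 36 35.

2

Count, for each position, how many later elements it exceeds:
7: 0
8: 0
9: 0
17: 1
16: 0
18: 0
19: 0
28: 0
32: 0
36: 1
35: 0
Sum: 0 + 0 + 0 + 1 + 0 + 0 + 0 + 0 + 0 + 1 + 0 = 2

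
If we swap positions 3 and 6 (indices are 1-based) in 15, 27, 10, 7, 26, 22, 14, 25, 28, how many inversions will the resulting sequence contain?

Positions 3 and 6 hold 10 and 22; after swapping, the array is [15, 27, 22, 7, 26, 10, 14, 25, 28].
For each element, count later entries that are smaller:
15: 3
27: 6
22: 3
7: 0
26: 3
10: 0
14: 0
25: 0
28: 0
Sum: 3 + 6 + 3 + 0 + 3 + 0 + 0 + 0 + 0 = 15

15 inversions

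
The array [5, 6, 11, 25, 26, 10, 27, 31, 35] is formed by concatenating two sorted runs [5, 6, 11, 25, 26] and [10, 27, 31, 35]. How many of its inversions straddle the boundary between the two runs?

3 split inversions

For each element r of the right run, count left-run elements greater than r:
r = 10: 11, 25, 26 → 3
r = 27: none → 0
r = 31: none → 0
r = 35: none → 0
Cross-inversions: 3 + 0 + 0 + 0 = 3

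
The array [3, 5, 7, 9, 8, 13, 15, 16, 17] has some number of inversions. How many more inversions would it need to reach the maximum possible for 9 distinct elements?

35 inversions short

Maximum inversions for 9 distinct elements is C(9, 2) = 9·8/2 = 36.
Current inversions — for each element, count later smaller elements:
3: 0
5: 0
7: 0
9: 1
8: 0
13: 0
15: 0
16: 0
17: 0
Current total: 0 + 0 + 0 + 1 + 0 + 0 + 0 + 0 + 0 = 1
Shortfall: 36 − 1 = 35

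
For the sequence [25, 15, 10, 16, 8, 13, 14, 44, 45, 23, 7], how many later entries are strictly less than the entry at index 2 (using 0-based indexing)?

The element at index 2 is 10.
Elements after it: 16, 8, 13, 14, 44, 45, 23, 7
Those smaller than 10: 8, 7

2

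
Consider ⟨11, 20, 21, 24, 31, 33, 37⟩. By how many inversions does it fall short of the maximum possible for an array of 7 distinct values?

21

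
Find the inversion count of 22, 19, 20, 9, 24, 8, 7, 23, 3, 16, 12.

36

Element-by-element contributions:
22: 8
19: 6
20: 6
9: 3
24: 6
8: 2
7: 1
23: 3
3: 0
16: 1
12: 0
Sum: 8 + 6 + 6 + 3 + 6 + 2 + 1 + 3 + 0 + 1 + 0 = 36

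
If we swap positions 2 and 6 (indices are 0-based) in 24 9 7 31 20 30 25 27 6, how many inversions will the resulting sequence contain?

Positions 2 and 6 hold 7 and 25; after swapping, the array is [24, 9, 25, 31, 20, 30, 7, 27, 6].
Sweep left to right; for each value list the smaller values that follow it:
24 → 9, 20, 7, 6 → 4
9 → 7, 6 → 2
25 → 20, 7, 6 → 3
31 → 20, 30, 7, 27, 6 → 5
20 → 7, 6 → 2
30 → 7, 27, 6 → 3
7 → 6 → 1
27 → 6 → 1
6 → none → 0
Sum: 4 + 2 + 3 + 5 + 2 + 3 + 1 + 1 + 0 = 21

21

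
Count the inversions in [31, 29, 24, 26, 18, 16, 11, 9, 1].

Sweep left to right; for each value list the smaller values that follow it:
31 → 29, 24, 26, 18, 16, 11, 9, 1 → 8
29 → 24, 26, 18, 16, 11, 9, 1 → 7
24 → 18, 16, 11, 9, 1 → 5
26 → 18, 16, 11, 9, 1 → 5
18 → 16, 11, 9, 1 → 4
16 → 11, 9, 1 → 3
11 → 9, 1 → 2
9 → 1 → 1
1 → none → 0
Sum: 8 + 7 + 5 + 5 + 4 + 3 + 2 + 1 + 0 = 35

35 inversions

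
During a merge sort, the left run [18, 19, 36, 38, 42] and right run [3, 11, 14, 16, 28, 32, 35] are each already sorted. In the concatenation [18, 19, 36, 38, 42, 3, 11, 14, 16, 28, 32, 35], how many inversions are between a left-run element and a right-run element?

29

Take each right-half value and tally the left-half values above it:
r = 3: 18, 19, 36, 38, 42 → 5
r = 11: 18, 19, 36, 38, 42 → 5
r = 14: 18, 19, 36, 38, 42 → 5
r = 16: 18, 19, 36, 38, 42 → 5
r = 28: 36, 38, 42 → 3
r = 32: 36, 38, 42 → 3
r = 35: 36, 38, 42 → 3
Cross-inversions: 5 + 5 + 5 + 5 + 3 + 3 + 3 = 29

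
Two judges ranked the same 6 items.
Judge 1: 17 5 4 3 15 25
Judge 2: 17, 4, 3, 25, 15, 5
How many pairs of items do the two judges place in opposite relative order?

5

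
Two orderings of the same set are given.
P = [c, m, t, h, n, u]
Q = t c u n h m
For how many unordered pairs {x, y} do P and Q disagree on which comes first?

Disagreeing pairs: 8

Assign each item its position (1..6) in the first ordering, then rewrite the second ordering as that position sequence:
positions: c→1, m→2, t→3, h→4, n→5, u→6
second ordering as positions: [3, 1, 6, 5, 4, 2]
Discordant pairs = inversions in this position sequence.
3: 1, 2 → 2
1: 0
6: 5, 4, 2 → 3
5: 4, 2 → 2
4: 2 → 1
2: 0
Total: 2 + 0 + 3 + 2 + 1 + 0 = 8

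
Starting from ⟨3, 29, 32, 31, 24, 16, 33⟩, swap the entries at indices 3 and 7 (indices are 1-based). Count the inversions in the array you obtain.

9

Positions 3 and 7 hold 32 and 33; after swapping, the array is [3, 29, 33, 31, 24, 16, 32].
For each element, count later entries that are smaller:
3: 0
29: 2
33: 4
31: 2
24: 1
16: 0
32: 0
Sum: 0 + 2 + 4 + 2 + 1 + 0 + 0 = 9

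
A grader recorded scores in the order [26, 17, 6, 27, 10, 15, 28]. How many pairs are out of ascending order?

For each element, count later entries that are smaller:
26 → 17, 6, 10, 15 → 4
17 → 6, 10, 15 → 3
6 → none → 0
27 → 10, 15 → 2
10 → none → 0
15 → none → 0
28 → none → 0
Sum: 4 + 3 + 0 + 2 + 0 + 0 + 0 = 9

9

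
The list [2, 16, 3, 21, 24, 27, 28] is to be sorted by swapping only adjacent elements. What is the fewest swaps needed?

1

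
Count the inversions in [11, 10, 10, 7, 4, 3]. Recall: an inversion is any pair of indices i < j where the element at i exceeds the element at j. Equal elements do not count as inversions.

Count, for each position, how many later elements it exceeds:
11 → 10, 10, 7, 4, 3 → 5
10 → 7, 4, 3 → 3
10 → 7, 4, 3 → 3
7 → 4, 3 → 2
4 → 3 → 1
3 → none → 0
Sum: 5 + 3 + 3 + 2 + 1 + 0 = 14

14 inversions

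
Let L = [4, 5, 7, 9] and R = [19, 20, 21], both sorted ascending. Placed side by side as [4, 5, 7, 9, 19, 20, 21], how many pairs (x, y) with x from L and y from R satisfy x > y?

0 cross-inversions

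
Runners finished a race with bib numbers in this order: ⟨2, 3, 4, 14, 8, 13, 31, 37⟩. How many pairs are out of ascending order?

There are 2 inversions.

Element-by-element contributions:
2: 0
3: 0
4: 0
14: 2
8: 0
13: 0
31: 0
37: 0
Sum: 0 + 0 + 0 + 2 + 0 + 0 + 0 + 0 = 2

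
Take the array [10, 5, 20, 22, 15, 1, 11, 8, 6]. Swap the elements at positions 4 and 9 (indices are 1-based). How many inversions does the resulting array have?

15

Positions 4 and 9 hold 22 and 6; after swapping, the array is [10, 5, 20, 6, 15, 1, 11, 8, 22].
Element-by-element contributions:
10 → 5, 6, 1, 8 → 4
5 → 1 → 1
20 → 6, 15, 1, 11, 8 → 5
6 → 1 → 1
15 → 1, 11, 8 → 3
1 → none → 0
11 → 8 → 1
8 → none → 0
22 → none → 0
Sum: 4 + 1 + 5 + 1 + 3 + 0 + 1 + 0 + 0 = 15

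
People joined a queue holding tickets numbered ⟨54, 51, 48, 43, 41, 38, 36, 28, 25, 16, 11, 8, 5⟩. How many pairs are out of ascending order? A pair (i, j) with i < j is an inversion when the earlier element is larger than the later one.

For each element, count later entries that are smaller:
54 → 51, 48, 43, 41, 38, 36, 28, 25, 16, 11, 8, 5 → 12
51 → 48, 43, 41, 38, 36, 28, 25, 16, 11, 8, 5 → 11
48 → 43, 41, 38, 36, 28, 25, 16, 11, 8, 5 → 10
43 → 41, 38, 36, 28, 25, 16, 11, 8, 5 → 9
41 → 38, 36, 28, 25, 16, 11, 8, 5 → 8
38 → 36, 28, 25, 16, 11, 8, 5 → 7
36 → 28, 25, 16, 11, 8, 5 → 6
28 → 25, 16, 11, 8, 5 → 5
25 → 16, 11, 8, 5 → 4
16 → 11, 8, 5 → 3
11 → 8, 5 → 2
8 → 5 → 1
5 → none → 0
Sum: 12 + 11 + 10 + 9 + 8 + 7 + 6 + 5 + 4 + 3 + 2 + 1 + 0 = 78

78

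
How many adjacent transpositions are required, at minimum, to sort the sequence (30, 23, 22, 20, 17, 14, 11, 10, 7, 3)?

There are 45 adjacent swaps.

The minimum number of adjacent swaps to sort an array equals its inversion count, since every such swap removes exactly one inversion.
Count inversions — for each element, later elements that are smaller:
30: 23, 22, 20, 17, 14, 11, 10, 7, 3 → 9
23: 22, 20, 17, 14, 11, 10, 7, 3 → 8
22: 20, 17, 14, 11, 10, 7, 3 → 7
20: 17, 14, 11, 10, 7, 3 → 6
17: 14, 11, 10, 7, 3 → 5
14: 11, 10, 7, 3 → 4
11: 10, 7, 3 → 3
10: 7, 3 → 2
7: 3 → 1
3: none → 0
Total inversions: 9 + 8 + 7 + 6 + 5 + 4 + 3 + 2 + 1 + 0 = 45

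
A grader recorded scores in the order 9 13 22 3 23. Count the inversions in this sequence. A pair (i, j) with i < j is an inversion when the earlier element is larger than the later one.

Listing every pair i<j with a[i]>a[j] (using 1-based positions):
(1,4): 9 > 3
(2,4): 13 > 3
(3,4): 22 > 3
That's 3 pairs.

3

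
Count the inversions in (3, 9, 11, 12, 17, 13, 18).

Inversions: 1

Inversion pairs (indices are 0-based):
(4,5): 17 > 13
That's 1 pair.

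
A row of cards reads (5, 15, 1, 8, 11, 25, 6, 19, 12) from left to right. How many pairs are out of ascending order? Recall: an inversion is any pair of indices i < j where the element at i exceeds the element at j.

12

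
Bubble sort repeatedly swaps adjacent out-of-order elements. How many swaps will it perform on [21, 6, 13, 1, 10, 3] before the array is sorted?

11

Each adjacent swap fixes exactly one inversion, so the minimum swap count equals the number of inversions.
Count inversions — for each element, later elements that are smaller:
21: 6, 13, 1, 10, 3 → 5
6: 1, 3 → 2
13: 1, 10, 3 → 3
1: none → 0
10: 3 → 1
3: none → 0
Total inversions: 5 + 2 + 3 + 0 + 1 + 0 = 11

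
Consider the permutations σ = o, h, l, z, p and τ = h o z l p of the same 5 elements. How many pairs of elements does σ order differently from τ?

Discordant pairs: 2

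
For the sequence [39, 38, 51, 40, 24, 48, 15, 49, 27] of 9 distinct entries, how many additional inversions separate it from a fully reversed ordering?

Maximum inversions for 9 distinct elements is C(9, 2) = 9·8/2 = 36.
Current inversions — for each element, count later smaller elements:
39: 4
38: 3
51: 6
40: 3
24: 1
48: 2
15: 0
49: 1
27: 0
Current total: 4 + 3 + 6 + 3 + 1 + 2 + 0 + 1 + 0 = 20
Shortfall: 36 − 20 = 16

16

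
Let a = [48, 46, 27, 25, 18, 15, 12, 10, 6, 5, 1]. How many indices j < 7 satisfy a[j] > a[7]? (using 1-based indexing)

6 such elements

The element at index 7 is 12.
Elements before it: 48, 46, 27, 25, 18, 15
Those larger than 12: 48, 46, 27, 25, 18, 15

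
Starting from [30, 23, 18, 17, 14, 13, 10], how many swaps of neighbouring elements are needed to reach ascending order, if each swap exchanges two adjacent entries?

21 adjacent swaps

The minimum number of adjacent swaps to sort an array equals its inversion count, since every such swap removes exactly one inversion.
Count inversions — for each element, later elements that are smaller:
30: 23, 18, 17, 14, 13, 10 → 6
23: 18, 17, 14, 13, 10 → 5
18: 17, 14, 13, 10 → 4
17: 14, 13, 10 → 3
14: 13, 10 → 2
13: 10 → 1
10: none → 0
Total inversions: 6 + 5 + 4 + 3 + 2 + 1 + 0 = 21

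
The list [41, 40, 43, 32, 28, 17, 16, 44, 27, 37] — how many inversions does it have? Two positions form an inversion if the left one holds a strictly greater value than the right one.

Inversions: 29

Element-by-element contributions:
41 → 40, 32, 28, 17, 16, 27, 37 → 7
40 → 32, 28, 17, 16, 27, 37 → 6
43 → 32, 28, 17, 16, 27, 37 → 6
32 → 28, 17, 16, 27 → 4
28 → 17, 16, 27 → 3
17 → 16 → 1
16 → none → 0
44 → 27, 37 → 2
27 → none → 0
37 → none → 0
Sum: 7 + 6 + 6 + 4 + 3 + 1 + 0 + 2 + 0 + 0 = 29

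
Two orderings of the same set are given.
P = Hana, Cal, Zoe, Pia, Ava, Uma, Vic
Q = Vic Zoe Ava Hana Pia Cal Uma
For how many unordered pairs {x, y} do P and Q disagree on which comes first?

12

Assign each item its position (1..7) in the first ordering, then rewrite the second ordering as that position sequence:
positions: Hana→1, Cal→2, Zoe→3, Pia→4, Ava→5, Uma→6, Vic→7
second ordering as positions: [7, 3, 5, 1, 4, 2, 6]
Discordant pairs = inversions in this position sequence.
7: 3, 5, 1, 4, 2, 6 → 6
3: 1, 2 → 2
5: 1, 4, 2 → 3
1: 0
4: 2 → 1
2: 0
6: 0
Total: 6 + 2 + 3 + 0 + 1 + 0 + 0 = 12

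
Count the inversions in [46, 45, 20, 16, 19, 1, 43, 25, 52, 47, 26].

There are 25 inversions.

Count, for each position, how many later elements it exceeds:
46: 8
45: 7
20: 3
16: 1
19: 1
1: 0
43: 2
25: 0
52: 2
47: 1
26: 0
Sum: 8 + 7 + 3 + 1 + 1 + 0 + 2 + 0 + 2 + 1 + 0 = 25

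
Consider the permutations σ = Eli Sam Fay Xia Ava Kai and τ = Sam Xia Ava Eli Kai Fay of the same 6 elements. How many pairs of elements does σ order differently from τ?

Assign each item its position (1..6) in the first ordering, then rewrite the second ordering as that position sequence:
positions: Eli→1, Sam→2, Fay→3, Xia→4, Ava→5, Kai→6
second ordering as positions: [2, 4, 5, 1, 6, 3]
Discordant pairs = inversions in this position sequence.
2: 1 → 1
4: 1, 3 → 2
5: 1, 3 → 2
1: 0
6: 3 → 1
3: 0
Total: 1 + 2 + 2 + 0 + 1 + 0 = 6

There are 6 discordant pairs.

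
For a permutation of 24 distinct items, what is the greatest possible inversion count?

The maximum occurs when the array is in strictly decreasing order: every one of the C(24, 2) pairs is inverted.
C(24, 2) = 24·23/2 = 276

276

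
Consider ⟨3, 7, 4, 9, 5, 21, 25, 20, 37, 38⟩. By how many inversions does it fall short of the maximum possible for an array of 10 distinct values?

40

Maximum inversions for 10 distinct elements is C(10, 2) = 10·9/2 = 45.
Current inversions — for each element, count later smaller elements:
3: 0
7: 2
4: 0
9: 1
5: 0
21: 1
25: 1
20: 0
37: 0
38: 0
Current total: 0 + 2 + 0 + 1 + 0 + 1 + 1 + 0 + 0 + 0 = 5
Shortfall: 45 − 5 = 40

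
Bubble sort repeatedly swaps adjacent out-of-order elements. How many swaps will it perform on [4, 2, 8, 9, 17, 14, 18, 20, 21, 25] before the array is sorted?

Minimum adjacent swaps = number of inversions (each swap of adjacent out-of-order elements removes one inversion and no swap can remove more).
Count inversions — for each element, later elements that are smaller:
4: 2 → 1
2: none → 0
8: none → 0
9: none → 0
17: 14 → 1
14: none → 0
18: none → 0
20: none → 0
21: none → 0
25: none → 0
Total inversions: 1 + 0 + 0 + 0 + 1 + 0 + 0 + 0 + 0 + 0 = 2

2 adjacent swaps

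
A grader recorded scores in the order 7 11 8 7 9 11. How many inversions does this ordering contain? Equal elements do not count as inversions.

Out-of-order index pairs (1-indexed):
(2,3): 11 > 8
(2,4): 11 > 7
(2,5): 11 > 9
(3,4): 8 > 7
That's 4 pairs.

4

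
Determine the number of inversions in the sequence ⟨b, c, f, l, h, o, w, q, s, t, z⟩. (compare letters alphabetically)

For each element, count later entries that are smaller:
b: 0
c: 0
f: 0
l: 1
h: 0
o: 0
w: 3
q: 0
s: 0
t: 0
z: 0
Sum: 0 + 0 + 0 + 1 + 0 + 0 + 3 + 0 + 0 + 0 + 0 = 4

Inversions: 4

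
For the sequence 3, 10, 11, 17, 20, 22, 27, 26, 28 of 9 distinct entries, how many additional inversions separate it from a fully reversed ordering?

Maximum inversions for 9 distinct elements is C(9, 2) = 9·8/2 = 36.
Current inversions — for each element, count later smaller elements:
3: 0
10: 0
11: 0
17: 0
20: 0
22: 0
27: 1
26: 0
28: 0
Current total: 0 + 0 + 0 + 0 + 0 + 0 + 1 + 0 + 0 = 1
Shortfall: 36 − 1 = 35

35 inversions short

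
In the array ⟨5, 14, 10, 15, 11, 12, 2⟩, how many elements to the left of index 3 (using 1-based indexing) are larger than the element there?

1 such element

The element at index 3 is 10.
Elements before it: 5, 14
Those larger than 10: 14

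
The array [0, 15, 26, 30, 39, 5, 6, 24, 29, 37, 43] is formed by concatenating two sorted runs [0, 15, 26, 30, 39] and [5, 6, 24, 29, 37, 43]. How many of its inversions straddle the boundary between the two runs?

For each element r of the right run, count left-run elements greater than r:
r = 5: 15, 26, 30, 39 → 4
r = 6: 15, 26, 30, 39 → 4
r = 24: 26, 30, 39 → 3
r = 29: 30, 39 → 2
r = 37: 39 → 1
r = 43: none → 0
Cross-inversions: 4 + 4 + 3 + 2 + 1 + 0 = 14

14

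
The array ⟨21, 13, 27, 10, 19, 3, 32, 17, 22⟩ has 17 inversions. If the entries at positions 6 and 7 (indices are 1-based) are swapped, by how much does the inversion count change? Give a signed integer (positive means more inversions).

Positions 6 and 7 hold 3 and 32; after swapping, the array is [21, 13, 27, 10, 19, 32, 3, 17, 22].
For each element, count later entries that are smaller:
21: 5
13: 2
27: 5
10: 1
19: 2
32: 3
3: 0
17: 0
22: 0
Sum: 5 + 2 + 5 + 1 + 2 + 3 + 0 + 0 + 0 = 18
Change: 18 − 17 = +1

+1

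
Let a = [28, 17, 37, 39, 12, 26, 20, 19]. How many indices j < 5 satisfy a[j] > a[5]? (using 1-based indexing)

4 such elements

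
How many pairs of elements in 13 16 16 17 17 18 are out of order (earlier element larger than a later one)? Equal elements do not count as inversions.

Out-of-order pairs: 0

Inversion pairs (indices are 1-based):
(none)
That's 0 pairs.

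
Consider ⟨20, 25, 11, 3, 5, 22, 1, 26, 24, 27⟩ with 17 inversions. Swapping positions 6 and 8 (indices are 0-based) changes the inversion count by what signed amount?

+1

Positions 6 and 8 hold 1 and 24; after swapping, the array is [20, 25, 11, 3, 5, 22, 24, 26, 1, 27].
Sweep left to right; for each value list the smaller values that follow it:
20 → 11, 3, 5, 1 → 4
25 → 11, 3, 5, 22, 24, 1 → 6
11 → 3, 5, 1 → 3
3 → 1 → 1
5 → 1 → 1
22 → 1 → 1
24 → 1 → 1
26 → 1 → 1
1 → none → 0
27 → none → 0
Sum: 4 + 6 + 3 + 1 + 1 + 1 + 1 + 1 + 0 + 0 = 18
Change: 18 − 17 = +1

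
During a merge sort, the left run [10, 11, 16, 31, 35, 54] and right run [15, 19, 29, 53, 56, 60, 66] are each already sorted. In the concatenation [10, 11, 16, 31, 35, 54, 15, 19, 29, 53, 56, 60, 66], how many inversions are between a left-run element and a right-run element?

11 cross-inversions

Take each right-half value and tally the left-half values above it:
r = 15: 16, 31, 35, 54 → 4
r = 19: 31, 35, 54 → 3
r = 29: 31, 35, 54 → 3
r = 53: 54 → 1
r = 56: none → 0
r = 60: none → 0
r = 66: none → 0
Cross-inversions: 4 + 3 + 3 + 1 + 0 + 0 + 0 = 11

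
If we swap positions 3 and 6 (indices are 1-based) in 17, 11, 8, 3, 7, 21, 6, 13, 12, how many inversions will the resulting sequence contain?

20 inversions

Positions 3 and 6 hold 8 and 21; after swapping, the array is [17, 11, 21, 3, 7, 8, 6, 13, 12].
Count, for each position, how many later elements it exceeds:
17 → 11, 3, 7, 8, 6, 13, 12 → 7
11 → 3, 7, 8, 6 → 4
21 → 3, 7, 8, 6, 13, 12 → 6
3 → none → 0
7 → 6 → 1
8 → 6 → 1
6 → none → 0
13 → 12 → 1
12 → none → 0
Sum: 7 + 4 + 6 + 0 + 1 + 1 + 0 + 1 + 0 = 20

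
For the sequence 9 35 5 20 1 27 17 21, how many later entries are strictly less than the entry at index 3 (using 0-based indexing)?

The element at index 3 is 20.
Elements after it: 1, 27, 17, 21
Those smaller than 20: 1, 17

2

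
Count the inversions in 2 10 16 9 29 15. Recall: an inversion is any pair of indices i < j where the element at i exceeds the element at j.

Listing every pair i<j with a[i]>a[j] (using 0-based positions):
(1,3): 10 > 9
(2,3): 16 > 9
(2,5): 16 > 15
(4,5): 29 > 15
That's 4 pairs.

4 inversions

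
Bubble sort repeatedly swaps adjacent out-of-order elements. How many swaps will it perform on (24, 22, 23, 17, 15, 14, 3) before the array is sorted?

20 adjacent swaps

Each adjacent swap fixes exactly one inversion, so the minimum swap count equals the number of inversions.
Count inversions — for each element, later elements that are smaller:
24: 22, 23, 17, 15, 14, 3 → 6
22: 17, 15, 14, 3 → 4
23: 17, 15, 14, 3 → 4
17: 15, 14, 3 → 3
15: 14, 3 → 2
14: 3 → 1
3: none → 0
Total inversions: 6 + 4 + 4 + 3 + 2 + 1 + 0 = 20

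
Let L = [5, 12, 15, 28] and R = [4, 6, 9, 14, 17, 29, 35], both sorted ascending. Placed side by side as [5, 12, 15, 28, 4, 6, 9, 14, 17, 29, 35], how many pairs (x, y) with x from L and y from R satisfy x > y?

13

Count, for every r in R, how many entries of L exceed r:
r = 4: 5, 12, 15, 28 → 4
r = 6: 12, 15, 28 → 3
r = 9: 12, 15, 28 → 3
r = 14: 15, 28 → 2
r = 17: 28 → 1
r = 29: none → 0
r = 35: none → 0
Cross-inversions: 4 + 3 + 3 + 2 + 1 + 0 + 0 = 13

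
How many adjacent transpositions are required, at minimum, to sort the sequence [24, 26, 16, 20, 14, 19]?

11

Minimum adjacent swaps = number of inversions (each swap of adjacent out-of-order elements removes one inversion and no swap can remove more).
Count inversions — for each element, later elements that are smaller:
24: 16, 20, 14, 19 → 4
26: 16, 20, 14, 19 → 4
16: 14 → 1
20: 14, 19 → 2
14: none → 0
19: none → 0
Total inversions: 4 + 4 + 1 + 2 + 0 + 0 = 11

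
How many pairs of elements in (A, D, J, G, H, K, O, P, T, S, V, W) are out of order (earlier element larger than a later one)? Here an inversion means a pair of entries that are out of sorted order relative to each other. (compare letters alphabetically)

Sweep left to right; for each value list the smaller values that follow it:
A → none → 0
D → none → 0
J → G, H → 2
G → none → 0
H → none → 0
K → none → 0
O → none → 0
P → none → 0
T → S → 1
S → none → 0
V → none → 0
W → none → 0
Sum: 0 + 0 + 2 + 0 + 0 + 0 + 0 + 0 + 1 + 0 + 0 + 0 = 3

3 inversions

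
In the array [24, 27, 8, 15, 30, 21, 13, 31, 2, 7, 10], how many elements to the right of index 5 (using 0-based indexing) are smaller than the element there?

4 such elements

The element at index 5 is 21.
Elements after it: 13, 31, 2, 7, 10
Those smaller than 21: 13, 2, 7, 10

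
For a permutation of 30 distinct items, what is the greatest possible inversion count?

435

A reversed (strictly descending) arrangement makes every pair an inversion, giving C(30, 2) inversions.
C(30, 2) = 30·29/2 = 435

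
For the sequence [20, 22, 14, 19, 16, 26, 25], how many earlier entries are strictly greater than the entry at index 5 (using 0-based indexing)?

The element at index 5 is 26.
Elements before it: 20, 22, 14, 19, 16
None of them are larger than 26.

0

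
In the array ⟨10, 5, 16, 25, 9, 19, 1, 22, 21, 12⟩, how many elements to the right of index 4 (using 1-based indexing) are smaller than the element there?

6

The element at index 4 is 25.
Elements after it: 9, 19, 1, 22, 21, 12
Those smaller than 25: 9, 19, 1, 22, 21, 12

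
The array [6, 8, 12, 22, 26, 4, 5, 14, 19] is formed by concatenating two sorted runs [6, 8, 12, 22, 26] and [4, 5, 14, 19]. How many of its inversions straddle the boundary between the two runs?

14

Count, for every r in R, how many entries of L exceed r:
r = 4: 6, 8, 12, 22, 26 → 5
r = 5: 6, 8, 12, 22, 26 → 5
r = 14: 22, 26 → 2
r = 19: 22, 26 → 2
Cross-inversions: 5 + 5 + 2 + 2 = 14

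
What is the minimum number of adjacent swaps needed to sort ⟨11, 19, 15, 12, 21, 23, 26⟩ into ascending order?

3

Each adjacent swap fixes exactly one inversion, so the minimum swap count equals the number of inversions.
Count inversions — for each element, later elements that are smaller:
11: none → 0
19: 15, 12 → 2
15: 12 → 1
12: none → 0
21: none → 0
23: none → 0
26: none → 0
Total inversions: 0 + 2 + 1 + 0 + 0 + 0 + 0 = 3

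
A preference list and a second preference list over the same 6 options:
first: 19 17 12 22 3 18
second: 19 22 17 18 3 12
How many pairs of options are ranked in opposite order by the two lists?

Assign each item its position (1..6) in the first ordering, then rewrite the second ordering as that position sequence:
positions: 19→1, 17→2, 12→3, 22→4, 3→5, 18→6
second ordering as positions: [1, 4, 2, 6, 5, 3]
Discordant pairs = inversions in this position sequence.
1: 0
4: 2, 3 → 2
2: 0
6: 5, 3 → 2
5: 3 → 1
3: 0
Total: 0 + 2 + 0 + 2 + 1 + 0 = 5

Pairs: 5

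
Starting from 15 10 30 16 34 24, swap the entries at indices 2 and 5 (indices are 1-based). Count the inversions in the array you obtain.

9 inversions

Positions 2 and 5 hold 10 and 34; after swapping, the array is [15, 34, 30, 16, 10, 24].
Count, for each position, how many later elements it exceeds:
15: 1
34: 4
30: 3
16: 1
10: 0
24: 0
Sum: 1 + 4 + 3 + 1 + 0 + 0 = 9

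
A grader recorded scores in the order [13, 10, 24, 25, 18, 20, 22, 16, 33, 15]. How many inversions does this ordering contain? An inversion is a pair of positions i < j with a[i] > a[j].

Sweep left to right; for each value list the smaller values that follow it:
13: 1
10: 0
24: 5
25: 5
18: 2
20: 2
22: 2
16: 1
33: 1
15: 0
Sum: 1 + 0 + 5 + 5 + 2 + 2 + 2 + 1 + 1 + 0 = 19

19 out-of-order pairs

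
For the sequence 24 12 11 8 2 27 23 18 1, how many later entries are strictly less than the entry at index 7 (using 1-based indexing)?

The element at index 7 is 23.
Elements after it: 18, 1
Those smaller than 23: 18, 1

2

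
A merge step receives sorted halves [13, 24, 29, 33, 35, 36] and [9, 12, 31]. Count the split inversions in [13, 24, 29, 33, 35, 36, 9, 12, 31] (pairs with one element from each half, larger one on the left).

15

Count, for every r in R, how many entries of L exceed r:
r = 9: 13, 24, 29, 33, 35, 36 → 6
r = 12: 13, 24, 29, 33, 35, 36 → 6
r = 31: 33, 35, 36 → 3
Cross-inversions: 6 + 6 + 3 = 15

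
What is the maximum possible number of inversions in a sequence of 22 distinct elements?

231 inversions

The maximum occurs when the array is in strictly decreasing order: every one of the C(22, 2) pairs is inverted.
C(22, 2) = 22·21/2 = 231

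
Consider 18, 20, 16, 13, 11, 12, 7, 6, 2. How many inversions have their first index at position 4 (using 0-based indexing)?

3

The element at index 4 is 11.
Elements after it: 12, 7, 6, 2
Those smaller than 11: 7, 6, 2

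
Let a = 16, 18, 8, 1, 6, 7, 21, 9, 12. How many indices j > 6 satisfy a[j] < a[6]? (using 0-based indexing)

2

The element at index 6 is 21.
Elements after it: 9, 12
Those smaller than 21: 9, 12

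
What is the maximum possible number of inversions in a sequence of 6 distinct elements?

A reversed (strictly descending) arrangement makes every pair an inversion, giving C(6, 2) inversions.
C(6, 2) = 6·5/2 = 15

There are 15 inversions.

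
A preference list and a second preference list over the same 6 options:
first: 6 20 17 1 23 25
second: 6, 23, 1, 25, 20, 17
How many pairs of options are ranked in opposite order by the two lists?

Assign each item its position (1..6) in the first ordering, then rewrite the second ordering as that position sequence:
positions: 6→1, 20→2, 17→3, 1→4, 23→5, 25→6
second ordering as positions: [1, 5, 4, 6, 2, 3]
Discordant pairs = inversions in this position sequence.
1: 0
5: 4, 2, 3 → 3
4: 2, 3 → 2
6: 2, 3 → 2
2: 0
3: 0
Total: 0 + 3 + 2 + 2 + 0 + 0 = 7

Pairs: 7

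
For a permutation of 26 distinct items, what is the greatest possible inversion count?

The maximum occurs when the array is in strictly decreasing order: every one of the C(26, 2) pairs is inverted.
C(26, 2) = 26·25/2 = 325

325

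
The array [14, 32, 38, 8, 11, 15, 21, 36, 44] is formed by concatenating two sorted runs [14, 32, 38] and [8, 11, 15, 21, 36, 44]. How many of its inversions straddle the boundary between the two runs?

11 cross-inversions

Take each right-half value and tally the left-half values above it:
r = 8: 14, 32, 38 → 3
r = 11: 14, 32, 38 → 3
r = 15: 32, 38 → 2
r = 21: 32, 38 → 2
r = 36: 38 → 1
r = 44: none → 0
Cross-inversions: 3 + 3 + 2 + 2 + 1 + 0 = 11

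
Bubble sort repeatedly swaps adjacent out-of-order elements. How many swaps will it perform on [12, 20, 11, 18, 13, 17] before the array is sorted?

Each adjacent swap fixes exactly one inversion, so the minimum swap count equals the number of inversions.
Count inversions — for each element, later elements that are smaller:
12: 11 → 1
20: 11, 18, 13, 17 → 4
11: none → 0
18: 13, 17 → 2
13: none → 0
17: none → 0
Total inversions: 1 + 4 + 0 + 2 + 0 + 0 = 7

7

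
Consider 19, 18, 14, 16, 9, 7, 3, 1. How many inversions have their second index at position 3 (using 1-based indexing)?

2

The element at index 3 is 14.
Elements before it: 19, 18
Those larger than 14: 19, 18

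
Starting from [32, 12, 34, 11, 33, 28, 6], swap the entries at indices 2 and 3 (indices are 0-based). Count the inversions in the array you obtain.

Positions 2 and 3 hold 34 and 11; after swapping, the array is [32, 12, 11, 34, 33, 28, 6].
Element-by-element contributions:
32 → 12, 11, 28, 6 → 4
12 → 11, 6 → 2
11 → 6 → 1
34 → 33, 28, 6 → 3
33 → 28, 6 → 2
28 → 6 → 1
6 → none → 0
Sum: 4 + 2 + 1 + 3 + 2 + 1 + 0 = 13

13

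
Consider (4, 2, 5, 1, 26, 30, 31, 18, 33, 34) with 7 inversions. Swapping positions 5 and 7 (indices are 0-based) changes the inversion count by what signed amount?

-1

Positions 5 and 7 hold 30 and 18; after swapping, the array is [4, 2, 5, 1, 26, 18, 31, 30, 33, 34].
Count, for each position, how many later elements it exceeds:
4 → 2, 1 → 2
2 → 1 → 1
5 → 1 → 1
1 → none → 0
26 → 18 → 1
18 → none → 0
31 → 30 → 1
30 → none → 0
33 → none → 0
34 → none → 0
Sum: 2 + 1 + 1 + 0 + 1 + 0 + 1 + 0 + 0 + 0 = 6
Change: 6 − 7 = -1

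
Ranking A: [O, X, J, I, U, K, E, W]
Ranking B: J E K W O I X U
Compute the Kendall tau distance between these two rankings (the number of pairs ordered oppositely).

16 discordant pairs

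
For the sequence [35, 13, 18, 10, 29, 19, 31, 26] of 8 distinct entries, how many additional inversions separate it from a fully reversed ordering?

Maximum inversions for 8 distinct elements is C(8, 2) = 8·7/2 = 28.
Current inversions — for each element, count later smaller elements:
35: 7
13: 1
18: 1
10: 0
29: 2
19: 0
31: 1
26: 0
Current total: 7 + 1 + 1 + 0 + 2 + 0 + 1 + 0 = 12
Shortfall: 28 − 12 = 16

16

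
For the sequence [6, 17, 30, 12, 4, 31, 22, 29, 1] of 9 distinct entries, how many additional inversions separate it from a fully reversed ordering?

18 inversions short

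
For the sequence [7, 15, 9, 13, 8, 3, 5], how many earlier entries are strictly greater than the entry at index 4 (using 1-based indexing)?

1

The element at index 4 is 13.
Elements before it: 7, 15, 9
Those larger than 13: 15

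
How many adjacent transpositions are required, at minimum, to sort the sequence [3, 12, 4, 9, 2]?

Minimum adjacent swaps = number of inversions (each swap of adjacent out-of-order elements removes one inversion and no swap can remove more).
Count inversions — for each element, later elements that are smaller:
3: 2 → 1
12: 4, 9, 2 → 3
4: 2 → 1
9: 2 → 1
2: none → 0
Total inversions: 1 + 3 + 1 + 1 + 0 = 6

There are 6 swaps.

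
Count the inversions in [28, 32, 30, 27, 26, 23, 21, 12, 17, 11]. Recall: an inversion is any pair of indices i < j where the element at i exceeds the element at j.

42 out-of-order pairs

Count, for each position, how many later elements it exceeds:
28: 7
32: 8
30: 7
27: 6
26: 5
23: 4
21: 3
12: 1
17: 1
11: 0
Sum: 7 + 8 + 7 + 6 + 5 + 4 + 3 + 1 + 1 + 0 = 42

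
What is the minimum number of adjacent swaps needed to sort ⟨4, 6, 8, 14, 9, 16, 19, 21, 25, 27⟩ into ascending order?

1 adjacent swap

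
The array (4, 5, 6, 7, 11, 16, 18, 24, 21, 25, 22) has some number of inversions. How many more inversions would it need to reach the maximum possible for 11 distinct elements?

52 inversions short

Maximum inversions for 11 distinct elements is C(11, 2) = 11·10/2 = 55.
Current inversions — for each element, count later smaller elements:
4: 0
5: 0
6: 0
7: 0
11: 0
16: 0
18: 0
24: 2
21: 0
25: 1
22: 0
Current total: 0 + 0 + 0 + 0 + 0 + 0 + 0 + 2 + 0 + 1 + 0 = 3
Shortfall: 55 − 3 = 52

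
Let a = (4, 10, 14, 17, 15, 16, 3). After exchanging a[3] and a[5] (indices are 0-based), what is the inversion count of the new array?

7 inversions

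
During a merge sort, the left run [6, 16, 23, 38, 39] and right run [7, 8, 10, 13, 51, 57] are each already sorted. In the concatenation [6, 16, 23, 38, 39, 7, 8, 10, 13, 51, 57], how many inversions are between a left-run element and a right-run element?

Count, for every r in R, how many entries of L exceed r:
r = 7: 16, 23, 38, 39 → 4
r = 8: 16, 23, 38, 39 → 4
r = 10: 16, 23, 38, 39 → 4
r = 13: 16, 23, 38, 39 → 4
r = 51: none → 0
r = 57: none → 0
Cross-inversions: 4 + 4 + 4 + 4 + 0 + 0 = 16

16 cross-inversions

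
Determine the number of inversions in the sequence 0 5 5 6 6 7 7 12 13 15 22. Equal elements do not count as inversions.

Sweep left to right; for each value list the smaller values that follow it:
0: 0
5: 0
5: 0
6: 0
6: 0
7: 0
7: 0
12: 0
13: 0
15: 0
22: 0
Sum: 0 + 0 + 0 + 0 + 0 + 0 + 0 + 0 + 0 + 0 + 0 = 0

0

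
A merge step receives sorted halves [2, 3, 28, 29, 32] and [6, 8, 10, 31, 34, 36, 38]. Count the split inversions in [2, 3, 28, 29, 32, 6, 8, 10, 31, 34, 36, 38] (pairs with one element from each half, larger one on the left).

Count, for every r in R, how many entries of L exceed r:
r = 6: 28, 29, 32 → 3
r = 8: 28, 29, 32 → 3
r = 10: 28, 29, 32 → 3
r = 31: 32 → 1
r = 34: none → 0
r = 36: none → 0
r = 38: none → 0
Cross-inversions: 3 + 3 + 3 + 1 + 0 + 0 + 0 = 10

10 cross-inversions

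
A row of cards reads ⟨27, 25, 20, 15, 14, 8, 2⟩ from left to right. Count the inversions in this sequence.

Element-by-element contributions:
27: 6
25: 5
20: 4
15: 3
14: 2
8: 1
2: 0
Sum: 6 + 5 + 4 + 3 + 2 + 1 + 0 = 21

21 inversions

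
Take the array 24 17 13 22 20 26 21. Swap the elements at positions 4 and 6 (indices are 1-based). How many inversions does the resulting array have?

Positions 4 and 6 hold 22 and 26; after swapping, the array is [24, 17, 13, 26, 20, 22, 21].
Sweep left to right; for each value list the smaller values that follow it:
24 → 17, 13, 20, 22, 21 → 5
17 → 13 → 1
13 → none → 0
26 → 20, 22, 21 → 3
20 → none → 0
22 → 21 → 1
21 → none → 0
Sum: 5 + 1 + 0 + 3 + 0 + 1 + 0 = 10

10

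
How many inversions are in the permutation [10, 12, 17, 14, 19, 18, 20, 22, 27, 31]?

2

Element-by-element contributions:
10: 0
12: 0
17: 1
14: 0
19: 1
18: 0
20: 0
22: 0
27: 0
31: 0
Sum: 0 + 0 + 1 + 0 + 1 + 0 + 0 + 0 + 0 + 0 = 2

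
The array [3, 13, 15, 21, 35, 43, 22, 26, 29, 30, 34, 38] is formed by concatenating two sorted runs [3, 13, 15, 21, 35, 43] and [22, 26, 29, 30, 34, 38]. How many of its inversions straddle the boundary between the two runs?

There are 11 split inversions.

Count, for every r in R, how many entries of L exceed r:
r = 22: 35, 43 → 2
r = 26: 35, 43 → 2
r = 29: 35, 43 → 2
r = 30: 35, 43 → 2
r = 34: 35, 43 → 2
r = 38: 43 → 1
Cross-inversions: 2 + 2 + 2 + 2 + 2 + 1 = 11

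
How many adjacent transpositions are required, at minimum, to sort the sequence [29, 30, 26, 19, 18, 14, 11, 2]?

27

Minimum adjacent swaps = number of inversions (each swap of adjacent out-of-order elements removes one inversion and no swap can remove more).
Count inversions — for each element, later elements that are smaller:
29: 26, 19, 18, 14, 11, 2 → 6
30: 26, 19, 18, 14, 11, 2 → 6
26: 19, 18, 14, 11, 2 → 5
19: 18, 14, 11, 2 → 4
18: 14, 11, 2 → 3
14: 11, 2 → 2
11: 2 → 1
2: none → 0
Total inversions: 6 + 6 + 5 + 4 + 3 + 2 + 1 + 0 = 27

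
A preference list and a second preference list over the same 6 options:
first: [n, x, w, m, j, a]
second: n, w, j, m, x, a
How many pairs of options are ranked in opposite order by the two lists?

4 pairs

Assign each item its position (1..6) in the first ordering, then rewrite the second ordering as that position sequence:
positions: n→1, x→2, w→3, m→4, j→5, a→6
second ordering as positions: [1, 3, 5, 4, 2, 6]
Discordant pairs = inversions in this position sequence.
1: 0
3: 2 → 1
5: 4, 2 → 2
4: 2 → 1
2: 0
6: 0
Total: 0 + 1 + 2 + 1 + 0 + 0 = 4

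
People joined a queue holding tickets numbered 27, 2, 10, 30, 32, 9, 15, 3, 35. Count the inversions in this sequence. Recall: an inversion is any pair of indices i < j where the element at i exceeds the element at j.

15

For each element, count later entries that are smaller:
27: 5
2: 0
10: 2
30: 3
32: 3
9: 1
15: 1
3: 0
35: 0
Sum: 5 + 0 + 2 + 3 + 3 + 1 + 1 + 0 + 0 = 15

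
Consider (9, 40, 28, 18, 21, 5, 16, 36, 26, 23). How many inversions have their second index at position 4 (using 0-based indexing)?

2 such elements

The element at index 4 is 21.
Elements before it: 9, 40, 28, 18
Those larger than 21: 40, 28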